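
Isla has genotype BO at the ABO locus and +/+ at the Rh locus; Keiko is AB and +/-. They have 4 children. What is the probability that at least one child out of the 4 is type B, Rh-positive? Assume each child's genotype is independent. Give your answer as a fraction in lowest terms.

15/16

ABO cross BO × AB → 1/4 A, 1/2 B, 1/4 AB.
Rh cross +/+ × +/- → 1 Rh+; so P(type B, Rh-positive) = 1/2 × 1 = 1/2 per child.
P(none) = (1/2)^4 = 1/16; P(at least one) = 1 − 1/16 = 15/16.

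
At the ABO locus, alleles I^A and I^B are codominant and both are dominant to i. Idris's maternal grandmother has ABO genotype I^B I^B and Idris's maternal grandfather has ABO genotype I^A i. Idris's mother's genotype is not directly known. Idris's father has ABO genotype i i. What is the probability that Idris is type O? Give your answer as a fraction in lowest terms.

1/4

Idris's mother's ABO genotype from I^B I^B × I^A i: 1/2 I^A I^B, 1/2 I^B i.
Crossing each possibility with the father i i and summing P(type O): 1/2·0 + 1/2·1/2 = 1/4.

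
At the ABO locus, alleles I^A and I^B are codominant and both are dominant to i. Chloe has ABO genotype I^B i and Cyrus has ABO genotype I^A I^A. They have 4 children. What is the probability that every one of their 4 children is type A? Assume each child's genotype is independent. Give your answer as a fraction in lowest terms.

1/16

ABO cross I^B i × I^A I^A → 1/2 A, 1/2 AB.
So P(type A) = 1/2 per child.
All 4 independent: (1/2)^4 = 1/16.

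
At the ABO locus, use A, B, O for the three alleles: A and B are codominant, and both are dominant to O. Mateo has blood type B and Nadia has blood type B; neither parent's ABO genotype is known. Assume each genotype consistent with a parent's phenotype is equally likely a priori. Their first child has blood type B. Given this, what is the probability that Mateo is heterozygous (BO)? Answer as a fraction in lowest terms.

7/15

Possible genotypes: Mateo ∈ {BB, BO}; Nadia ∈ {BB, BO}.
Weight each parental genotype pair by prior × P(type-B child):
  BB × BB: posterior weight 4/15.
  BB × BO: posterior weight 4/15.
  BO × BB: posterior weight 4/15.
  BO × BO: posterior weight 1/5.
Sum the posterior weight over pairs where Mateo is BO: 7/15.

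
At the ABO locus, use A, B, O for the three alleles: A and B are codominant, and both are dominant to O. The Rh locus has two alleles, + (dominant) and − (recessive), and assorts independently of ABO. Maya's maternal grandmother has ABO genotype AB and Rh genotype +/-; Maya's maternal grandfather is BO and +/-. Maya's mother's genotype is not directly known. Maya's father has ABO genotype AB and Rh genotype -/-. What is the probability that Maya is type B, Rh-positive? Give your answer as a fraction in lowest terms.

Maya's mother's ABO genotype from AB × BO: 1/4 AB, 1/4 AO, 1/4 BB, 1/4 BO.
Crossing each possibility with the father AB and summing P(type B): 1/4·1/4 + 1/4·1/4 + 1/4·1/2 + 1/4·1/2 = 3/8.
Similarly for Rh via the mother's Rh distribution: P(Rh+) = 1/2.
Independent loci: 3/8 × 1/2 = 3/16.

3/16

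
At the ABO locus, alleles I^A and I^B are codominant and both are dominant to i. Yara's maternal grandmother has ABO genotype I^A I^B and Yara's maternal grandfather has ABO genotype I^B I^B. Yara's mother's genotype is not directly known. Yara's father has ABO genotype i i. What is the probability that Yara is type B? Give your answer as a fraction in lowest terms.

3/4

Yara's mother's ABO genotype from I^A I^B × I^B I^B: 1/2 I^A I^B, 1/2 I^B I^B.
Crossing each possibility with the father i i and summing P(type B): 1/2·1/2 + 1/2·1 = 3/4.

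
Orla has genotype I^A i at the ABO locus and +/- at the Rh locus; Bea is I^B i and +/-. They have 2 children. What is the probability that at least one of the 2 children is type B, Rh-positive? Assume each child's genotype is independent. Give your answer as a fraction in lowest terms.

ABO cross I^A i × I^B i → 1/4 O, 1/4 A, 1/4 B, 1/4 AB.
Rh cross +/- × +/- → 3/4 Rh+, 1/4 Rh-; so P(type B, Rh-positive) = 1/4 × 3/4 = 3/16 per child.
P(none) = (13/16)^2 = 169/256; P(at least one) = 1 − 169/256 = 87/256.

87/256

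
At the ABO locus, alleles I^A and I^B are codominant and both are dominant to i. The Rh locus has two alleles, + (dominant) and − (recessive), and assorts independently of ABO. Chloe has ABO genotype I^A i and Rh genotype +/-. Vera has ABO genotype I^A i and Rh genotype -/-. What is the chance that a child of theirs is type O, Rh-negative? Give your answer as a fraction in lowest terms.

1/8

ABO cross I^A i × I^A i → offspring phenotypes: 1/4 O, 3/4 A.
Rh cross +/- × -/- → 1/2 Rh+, 1/2 Rh-.
Independent loci: P(type O, Rh-negative) = 1/4 × 1/2 = 1/8.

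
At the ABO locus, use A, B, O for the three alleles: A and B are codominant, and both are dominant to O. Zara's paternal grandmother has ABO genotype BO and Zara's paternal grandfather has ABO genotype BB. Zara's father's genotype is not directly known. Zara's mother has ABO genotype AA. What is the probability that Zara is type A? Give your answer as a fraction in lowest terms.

1/4

Zara's father's ABO genotype from BO × BB: 1/2 BB, 1/2 BO.
Crossing each possibility with the mother AA and summing P(type A): 1/2·0 + 1/2·1/2 = 1/4.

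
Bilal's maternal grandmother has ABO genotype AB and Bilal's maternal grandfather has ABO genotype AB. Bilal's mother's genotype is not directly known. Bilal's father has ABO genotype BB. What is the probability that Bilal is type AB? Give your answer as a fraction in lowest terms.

Bilal's mother's ABO genotype from AB × AB: 1/4 AA, 1/2 AB, 1/4 BB.
Crossing each possibility with the father BB and summing P(type AB): 1/4·1 + 1/2·1/2 + 1/4·0 = 1/2.

1/2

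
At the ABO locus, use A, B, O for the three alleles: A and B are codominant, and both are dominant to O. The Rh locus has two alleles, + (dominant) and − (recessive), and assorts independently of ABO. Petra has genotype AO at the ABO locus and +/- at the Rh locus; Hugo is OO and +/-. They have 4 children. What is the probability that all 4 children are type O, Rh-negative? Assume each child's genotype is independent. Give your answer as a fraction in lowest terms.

ABO cross AO × OO → 1/2 O, 1/2 A.
Rh cross +/- × +/- → 3/4 Rh+, 1/4 Rh-; so P(type O, Rh-negative) = 1/2 × 1/4 = 1/8 per child.
All 4 independent: (1/8)^4 = 1/4096.

1/4096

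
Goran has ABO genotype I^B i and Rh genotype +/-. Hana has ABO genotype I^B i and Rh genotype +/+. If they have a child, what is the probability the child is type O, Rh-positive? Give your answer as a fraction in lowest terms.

1/4

ABO cross I^B i × I^B i → offspring phenotypes: 1/4 O, 3/4 B.
Rh cross +/- × +/+ → 1 Rh+.
Independent loci: P(type O, Rh-positive) = 1/4 × 1 = 1/4.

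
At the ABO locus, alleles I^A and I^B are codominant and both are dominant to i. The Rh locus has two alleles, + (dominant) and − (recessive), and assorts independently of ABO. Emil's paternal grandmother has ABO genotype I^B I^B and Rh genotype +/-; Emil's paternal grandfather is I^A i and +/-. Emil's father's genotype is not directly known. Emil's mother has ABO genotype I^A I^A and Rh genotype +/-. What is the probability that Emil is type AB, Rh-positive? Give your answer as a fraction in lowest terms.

3/8

Emil's father's ABO genotype from I^B I^B × I^A i: 1/2 I^A I^B, 1/2 I^B i.
Crossing each possibility with the mother I^A I^A and summing P(type AB): 1/2·1/2 + 1/2·1/2 = 1/2.
Similarly for Rh via the father's Rh distribution: P(Rh+) = 3/4.
Independent loci: 1/2 × 3/4 = 3/8.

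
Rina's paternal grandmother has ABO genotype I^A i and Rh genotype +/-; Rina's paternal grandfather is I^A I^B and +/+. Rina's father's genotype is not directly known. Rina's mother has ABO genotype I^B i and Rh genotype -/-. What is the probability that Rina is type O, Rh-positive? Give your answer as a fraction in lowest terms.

Rina's father's ABO genotype from I^A i × I^A I^B: 1/4 I^A I^A, 1/4 I^A I^B, 1/4 I^A i, 1/4 I^B i.
Crossing each possibility with the mother I^B i and summing P(type O): 1/4·0 + 1/4·0 + 1/4·1/4 + 1/4·1/4 = 1/8.
Similarly for Rh via the father's Rh distribution: P(Rh+) = 3/4.
Independent loci: 1/8 × 3/4 = 3/32.

3/32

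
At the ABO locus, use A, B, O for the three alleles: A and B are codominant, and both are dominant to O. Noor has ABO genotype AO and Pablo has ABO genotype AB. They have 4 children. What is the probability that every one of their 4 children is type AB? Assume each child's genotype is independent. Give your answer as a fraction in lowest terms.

1/256

ABO cross AO × AB → 1/2 A, 1/4 B, 1/4 AB.
So P(type AB) = 1/4 per child.
All 4 independent: (1/4)^4 = 1/256.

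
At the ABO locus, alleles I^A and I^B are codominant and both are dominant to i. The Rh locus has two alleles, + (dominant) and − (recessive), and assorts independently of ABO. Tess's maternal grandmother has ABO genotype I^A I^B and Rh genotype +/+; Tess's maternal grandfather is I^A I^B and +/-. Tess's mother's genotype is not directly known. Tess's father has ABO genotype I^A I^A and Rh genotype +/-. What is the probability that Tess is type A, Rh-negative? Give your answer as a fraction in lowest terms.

1/16

Tess's mother's ABO genotype from I^A I^B × I^A I^B: 1/4 I^A I^A, 1/2 I^A I^B, 1/4 I^B I^B.
Crossing each possibility with the father I^A I^A and summing P(type A): 1/4·1 + 1/2·1/2 + 1/4·0 = 1/2.
Similarly for Rh via the mother's Rh distribution: P(Rh-) = 1/8.
Independent loci: 1/2 × 1/8 = 1/16.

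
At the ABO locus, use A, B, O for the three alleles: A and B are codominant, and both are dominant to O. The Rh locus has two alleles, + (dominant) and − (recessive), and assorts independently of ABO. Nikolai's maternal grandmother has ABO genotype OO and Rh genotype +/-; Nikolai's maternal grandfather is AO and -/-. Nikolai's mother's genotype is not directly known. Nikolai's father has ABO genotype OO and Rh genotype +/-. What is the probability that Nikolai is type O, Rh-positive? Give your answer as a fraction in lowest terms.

Nikolai's mother's ABO genotype from OO × AO: 1/2 AO, 1/2 OO.
Crossing each possibility with the father OO and summing P(type O): 1/2·1/2 + 1/2·1 = 3/4.
Similarly for Rh via the mother's Rh distribution: P(Rh+) = 5/8.
Independent loci: 3/4 × 5/8 = 15/32.

15/32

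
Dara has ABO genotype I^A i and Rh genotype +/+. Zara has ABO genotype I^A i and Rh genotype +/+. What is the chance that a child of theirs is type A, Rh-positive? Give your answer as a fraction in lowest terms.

3/4

ABO cross I^A i × I^A i → offspring phenotypes: 1/4 O, 3/4 A.
Rh cross +/+ × +/+ → 1 Rh+.
Independent loci: P(type A, Rh-positive) = 3/4 × 1 = 3/4.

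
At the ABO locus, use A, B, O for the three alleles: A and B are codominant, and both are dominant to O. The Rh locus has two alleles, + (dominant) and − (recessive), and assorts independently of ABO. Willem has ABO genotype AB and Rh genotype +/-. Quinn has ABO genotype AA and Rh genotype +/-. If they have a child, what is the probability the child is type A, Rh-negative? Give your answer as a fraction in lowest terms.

1/8

ABO cross AB × AA → offspring phenotypes: 1/2 A, 1/2 AB.
Rh cross +/- × +/- → 3/4 Rh+, 1/4 Rh-.
Independent loci: P(type A, Rh-negative) = 1/2 × 1/4 = 1/8.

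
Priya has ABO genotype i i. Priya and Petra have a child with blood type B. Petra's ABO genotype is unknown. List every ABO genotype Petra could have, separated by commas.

For each candidate genotype of Petra, check whether crossing it with i i can produce every observed child phenotype.
  I^A I^A → possible child types {A} ✗
  I^A I^B → possible child types {A, B} ✓
  I^A i → possible child types {O, A} ✗
  I^B I^B → possible child types {B} ✓
  I^B i → possible child types {O, B} ✓
  i i → possible child types {O} ✗

I^A I^B, I^B I^B, I^B i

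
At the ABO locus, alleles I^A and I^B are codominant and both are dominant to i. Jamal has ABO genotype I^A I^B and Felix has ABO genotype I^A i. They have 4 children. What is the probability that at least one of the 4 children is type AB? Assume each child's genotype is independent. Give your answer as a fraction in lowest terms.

175/256

ABO cross I^A I^B × I^A i → 1/2 A, 1/4 B, 1/4 AB.
So P(type AB) = 1/4 per child.
P(none) = (3/4)^4 = 81/256; P(at least one) = 1 − 81/256 = 175/256.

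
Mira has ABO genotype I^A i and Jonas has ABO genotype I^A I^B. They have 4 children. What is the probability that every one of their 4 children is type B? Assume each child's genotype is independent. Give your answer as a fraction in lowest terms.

ABO cross I^A i × I^A I^B → 1/2 A, 1/4 B, 1/4 AB.
So P(type B) = 1/4 per child.
All 4 independent: (1/4)^4 = 1/256.

1/256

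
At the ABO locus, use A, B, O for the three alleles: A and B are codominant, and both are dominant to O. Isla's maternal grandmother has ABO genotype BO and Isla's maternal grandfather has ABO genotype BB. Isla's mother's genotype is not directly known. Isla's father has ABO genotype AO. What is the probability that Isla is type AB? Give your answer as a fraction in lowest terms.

Isla's mother's ABO genotype from BO × BB: 1/2 BB, 1/2 BO.
Crossing each possibility with the father AO and summing P(type AB): 1/2·1/2 + 1/2·1/4 = 3/8.

3/8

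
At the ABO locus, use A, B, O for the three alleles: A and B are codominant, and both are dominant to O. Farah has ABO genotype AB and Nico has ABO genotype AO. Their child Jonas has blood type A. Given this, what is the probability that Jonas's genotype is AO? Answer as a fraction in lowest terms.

Cross AB × AO → 1/4 AA, 1/4 AB, 1/4 AO, 1/4 BO.
Type-A genotypes among offspring: AA (1/4), AO (1/4); total 1/2.
P(AO | type A) = (1/4) / (1/2) = 1/2.

1/2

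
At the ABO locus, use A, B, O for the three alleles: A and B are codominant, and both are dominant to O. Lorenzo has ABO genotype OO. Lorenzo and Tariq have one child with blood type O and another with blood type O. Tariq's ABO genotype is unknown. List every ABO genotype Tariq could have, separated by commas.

For each candidate genotype of Tariq, check whether crossing it with OO can produce every observed child phenotype.
  AA → possible child types {A} ✗
  AB → possible child types {A, B} ✗
  AO → possible child types {O, A} ✓
  BB → possible child types {B} ✗
  BO → possible child types {O, B} ✓
  OO → possible child types {O} ✓

AO, BO, OO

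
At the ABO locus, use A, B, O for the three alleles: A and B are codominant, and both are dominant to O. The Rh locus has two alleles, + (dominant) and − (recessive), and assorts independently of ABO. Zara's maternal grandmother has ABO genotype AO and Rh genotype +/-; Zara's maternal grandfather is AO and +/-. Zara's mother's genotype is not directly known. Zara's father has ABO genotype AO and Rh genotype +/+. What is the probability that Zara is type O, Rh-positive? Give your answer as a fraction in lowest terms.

1/4

Zara's mother's ABO genotype from AO × AO: 1/4 AA, 1/2 AO, 1/4 OO.
Crossing each possibility with the father AO and summing P(type O): 1/4·0 + 1/2·1/4 + 1/4·1/2 = 1/4.
Similarly for Rh via the mother's Rh distribution: P(Rh+) = 1.
Independent loci: 1/4 × 1 = 1/4.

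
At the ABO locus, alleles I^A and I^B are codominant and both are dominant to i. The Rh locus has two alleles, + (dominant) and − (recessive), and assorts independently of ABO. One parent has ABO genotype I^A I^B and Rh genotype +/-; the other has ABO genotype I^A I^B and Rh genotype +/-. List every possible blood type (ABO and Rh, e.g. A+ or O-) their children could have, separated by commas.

A+, A-, B+, B-, AB+, AB-

Gametes from I^A I^B × I^A I^B give offspring ABO genotypes I^A I^A, I^A I^B, I^B I^B, i.e. phenotypes A, B, AB.
Rh cross +/- × +/- → phenotypes Rh+, Rh-.
Combining independently: A+, A-, B+, B-, AB+, AB-.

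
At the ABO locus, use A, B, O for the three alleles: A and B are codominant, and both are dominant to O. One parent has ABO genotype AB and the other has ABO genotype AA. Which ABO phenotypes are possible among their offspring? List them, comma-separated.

Gametes from AB × AA give offspring ABO genotypes AA, AB, i.e. phenotypes A, AB.

A, AB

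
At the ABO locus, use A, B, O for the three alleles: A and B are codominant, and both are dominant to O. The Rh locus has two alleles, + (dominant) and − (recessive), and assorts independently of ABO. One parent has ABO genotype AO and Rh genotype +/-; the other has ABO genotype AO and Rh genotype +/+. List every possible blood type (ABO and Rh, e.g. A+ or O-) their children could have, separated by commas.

Gametes from AO × AO give offspring ABO genotypes AA, AO, OO, i.e. phenotypes O, A.
Rh cross +/- × +/+ → phenotypes Rh+.
Combining independently: O+, A+.

O+, A+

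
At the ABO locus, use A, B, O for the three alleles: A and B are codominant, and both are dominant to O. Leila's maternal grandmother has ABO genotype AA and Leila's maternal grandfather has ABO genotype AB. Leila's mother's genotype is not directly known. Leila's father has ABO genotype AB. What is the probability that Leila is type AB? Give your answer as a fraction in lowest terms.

Leila's mother's ABO genotype from AA × AB: 1/2 AA, 1/2 AB.
Crossing each possibility with the father AB and summing P(type AB): 1/2·1/2 + 1/2·1/2 = 1/2.

1/2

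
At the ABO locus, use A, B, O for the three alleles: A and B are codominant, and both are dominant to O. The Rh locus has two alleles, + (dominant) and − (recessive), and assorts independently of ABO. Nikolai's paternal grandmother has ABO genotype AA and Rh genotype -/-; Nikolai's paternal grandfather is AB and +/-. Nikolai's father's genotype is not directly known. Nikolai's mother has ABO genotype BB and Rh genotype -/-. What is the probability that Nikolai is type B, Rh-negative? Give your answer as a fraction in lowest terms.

3/16

Nikolai's father's ABO genotype from AA × AB: 1/2 AA, 1/2 AB.
Crossing each possibility with the mother BB and summing P(type B): 1/2·0 + 1/2·1/2 = 1/4.
Similarly for Rh via the father's Rh distribution: P(Rh-) = 3/4.
Independent loci: 1/4 × 3/4 = 3/16.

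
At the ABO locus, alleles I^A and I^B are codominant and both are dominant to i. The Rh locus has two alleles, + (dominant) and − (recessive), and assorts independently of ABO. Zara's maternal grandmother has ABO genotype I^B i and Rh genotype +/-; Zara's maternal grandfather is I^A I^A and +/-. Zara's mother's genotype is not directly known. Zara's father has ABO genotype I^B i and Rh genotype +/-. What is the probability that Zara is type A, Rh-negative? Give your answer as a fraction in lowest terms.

Zara's mother's ABO genotype from I^B i × I^A I^A: 1/2 I^A I^B, 1/2 I^A i.
Crossing each possibility with the father I^B i and summing P(type A): 1/2·1/4 + 1/2·1/4 = 1/4.
Similarly for Rh via the mother's Rh distribution: P(Rh-) = 1/4.
Independent loci: 1/4 × 1/4 = 1/16.

1/16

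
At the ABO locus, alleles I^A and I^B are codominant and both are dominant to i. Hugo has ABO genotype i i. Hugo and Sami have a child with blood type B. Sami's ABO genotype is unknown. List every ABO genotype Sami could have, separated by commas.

For each candidate genotype of Sami, check whether crossing it with i i can produce every observed child phenotype.
  I^A I^A → possible child types {A} ✗
  I^A I^B → possible child types {A, B} ✓
  I^A i → possible child types {O, A} ✗
  I^B I^B → possible child types {B} ✓
  I^B i → possible child types {O, B} ✓
  i i → possible child types {O} ✗

I^A I^B, I^B I^B, I^B i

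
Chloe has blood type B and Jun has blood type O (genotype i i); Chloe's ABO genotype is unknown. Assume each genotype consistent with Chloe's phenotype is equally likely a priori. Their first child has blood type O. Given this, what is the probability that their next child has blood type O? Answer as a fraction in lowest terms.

1/2

Possible genotypes: Chloe ∈ {I^B I^B, I^B i}; Jun ∈ {i i}.
Weight each parental genotype pair by prior × P(type-O child):
  I^B i × i i: posterior weight 1; P(next child type O) = 1/2.
Weighted sum = 1/2.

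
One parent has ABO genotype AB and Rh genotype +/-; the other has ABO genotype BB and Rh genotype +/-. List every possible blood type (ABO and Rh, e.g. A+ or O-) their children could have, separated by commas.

Gametes from AB × BB give offspring ABO genotypes AB, BB, i.e. phenotypes B, AB.
Rh cross +/- × +/- → phenotypes Rh+, Rh-.
Combining independently: B+, B-, AB+, AB-.

B+, B-, AB+, AB-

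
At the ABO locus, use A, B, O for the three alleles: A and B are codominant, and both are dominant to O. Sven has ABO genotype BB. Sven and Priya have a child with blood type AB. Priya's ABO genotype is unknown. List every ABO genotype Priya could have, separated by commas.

For each candidate genotype of Priya, check whether crossing it with BB can produce every observed child phenotype.
  AA → possible child types {AB} ✓
  AB → possible child types {B, AB} ✓
  AO → possible child types {B, AB} ✓
  BB → possible child types {B} ✗
  BO → possible child types {B} ✗
  OO → possible child types {B} ✗

AA, AB, AO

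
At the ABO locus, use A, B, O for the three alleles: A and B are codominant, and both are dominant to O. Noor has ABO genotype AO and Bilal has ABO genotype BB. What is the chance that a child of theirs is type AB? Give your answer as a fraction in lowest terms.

1/2

ABO cross AO × BB → offspring phenotypes: 1/2 B, 1/2 AB.
So P(type AB) = 1/2.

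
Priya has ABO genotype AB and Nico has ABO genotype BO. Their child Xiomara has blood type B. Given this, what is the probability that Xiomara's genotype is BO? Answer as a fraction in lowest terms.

Cross AB × BO → 1/4 AB, 1/4 AO, 1/4 BB, 1/4 BO.
Type-B genotypes among offspring: BB (1/4), BO (1/4); total 1/2.
P(BO | type B) = (1/4) / (1/2) = 1/2.

1/2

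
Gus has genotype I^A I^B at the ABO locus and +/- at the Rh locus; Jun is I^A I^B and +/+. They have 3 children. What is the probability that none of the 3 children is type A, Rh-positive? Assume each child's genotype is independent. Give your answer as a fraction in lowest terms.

27/64

ABO cross I^A I^B × I^A I^B → 1/4 A, 1/4 B, 1/2 AB.
Rh cross +/- × +/+ → 1 Rh+; so P(type A, Rh-positive) = 1/4 × 1 = 1/4 per child.
P(not type A, Rh-positive) = 3/4 for one child; (3/4)^3 = 27/64.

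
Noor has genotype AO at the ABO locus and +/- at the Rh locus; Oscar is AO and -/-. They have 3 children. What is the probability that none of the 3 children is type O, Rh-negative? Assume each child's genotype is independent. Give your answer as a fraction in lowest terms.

ABO cross AO × AO → 1/4 O, 3/4 A.
Rh cross +/- × -/- → 1/2 Rh+, 1/2 Rh-; so P(type O, Rh-negative) = 1/4 × 1/2 = 1/8 per child.
P(not type O, Rh-negative) = 7/8 for one child; (7/8)^3 = 343/512.

343/512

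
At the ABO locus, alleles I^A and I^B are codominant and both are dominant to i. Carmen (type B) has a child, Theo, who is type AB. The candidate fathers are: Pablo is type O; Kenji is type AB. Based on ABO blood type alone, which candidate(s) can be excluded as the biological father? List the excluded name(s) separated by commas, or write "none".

Pablo

A candidate is excluded only if no genotype consistent with his phenotype could produce a type AB child with a type B mother.
Pablo (type O): no genotype consistent with that phenotype can produce a type-AB child with a type-B mother.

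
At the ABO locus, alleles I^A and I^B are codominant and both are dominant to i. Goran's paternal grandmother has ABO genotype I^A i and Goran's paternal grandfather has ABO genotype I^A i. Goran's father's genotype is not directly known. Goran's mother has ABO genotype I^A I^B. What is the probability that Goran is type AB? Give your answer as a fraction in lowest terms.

Goran's father's ABO genotype from I^A i × I^A i: 1/4 I^A I^A, 1/2 I^A i, 1/4 i i.
Crossing each possibility with the mother I^A I^B and summing P(type AB): 1/4·1/2 + 1/2·1/4 + 1/4·0 = 1/4.

1/4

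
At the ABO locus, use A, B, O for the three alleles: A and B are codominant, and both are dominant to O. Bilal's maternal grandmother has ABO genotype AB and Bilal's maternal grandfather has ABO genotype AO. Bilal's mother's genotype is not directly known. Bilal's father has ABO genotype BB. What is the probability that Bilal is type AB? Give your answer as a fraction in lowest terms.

Bilal's mother's ABO genotype from AB × AO: 1/4 AA, 1/4 AB, 1/4 AO, 1/4 BO.
Crossing each possibility with the father BB and summing P(type AB): 1/4·1 + 1/4·1/2 + 1/4·1/2 + 1/4·0 = 1/2.

1/2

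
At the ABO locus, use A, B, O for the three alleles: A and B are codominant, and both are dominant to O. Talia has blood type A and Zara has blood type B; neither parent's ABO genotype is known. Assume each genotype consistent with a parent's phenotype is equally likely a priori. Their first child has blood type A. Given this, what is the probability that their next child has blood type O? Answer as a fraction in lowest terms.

Possible genotypes: Talia ∈ {AA, AO}; Zara ∈ {BB, BO}.
Weight each parental genotype pair by prior × P(type-A child):
  AA × BO: posterior weight 2/3; P(next child type O) = 0.
  AO × BO: posterior weight 1/3; P(next child type O) = 1/4.
Weighted sum = 1/12.

1/12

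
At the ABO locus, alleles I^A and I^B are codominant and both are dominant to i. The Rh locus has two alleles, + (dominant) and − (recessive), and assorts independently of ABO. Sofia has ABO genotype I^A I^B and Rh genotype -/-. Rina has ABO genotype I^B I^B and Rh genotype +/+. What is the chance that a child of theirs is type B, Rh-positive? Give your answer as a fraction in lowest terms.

1/2

ABO cross I^A I^B × I^B I^B → offspring phenotypes: 1/2 B, 1/2 AB.
Rh cross -/- × +/+ → 1 Rh+.
Independent loci: P(type B, Rh-positive) = 1/2 × 1 = 1/2.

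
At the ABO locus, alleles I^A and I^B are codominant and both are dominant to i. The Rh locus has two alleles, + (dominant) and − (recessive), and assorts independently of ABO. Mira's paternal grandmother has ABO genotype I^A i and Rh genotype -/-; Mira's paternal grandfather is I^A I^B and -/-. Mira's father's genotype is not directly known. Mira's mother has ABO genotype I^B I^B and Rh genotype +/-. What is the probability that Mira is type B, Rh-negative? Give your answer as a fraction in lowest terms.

1/4

Mira's father's ABO genotype from I^A i × I^A I^B: 1/4 I^A I^A, 1/4 I^A I^B, 1/4 I^A i, 1/4 I^B i.
Crossing each possibility with the mother I^B I^B and summing P(type B): 1/4·0 + 1/4·1/2 + 1/4·1/2 + 1/4·1 = 1/2.
Similarly for Rh via the father's Rh distribution: P(Rh-) = 1/2.
Independent loci: 1/2 × 1/2 = 1/4.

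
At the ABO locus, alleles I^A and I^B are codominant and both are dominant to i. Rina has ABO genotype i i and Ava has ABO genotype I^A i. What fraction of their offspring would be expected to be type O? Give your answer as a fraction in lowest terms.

ABO cross i i × I^A i → offspring phenotypes: 1/2 O, 1/2 A.
So P(type O) = 1/2.

1/2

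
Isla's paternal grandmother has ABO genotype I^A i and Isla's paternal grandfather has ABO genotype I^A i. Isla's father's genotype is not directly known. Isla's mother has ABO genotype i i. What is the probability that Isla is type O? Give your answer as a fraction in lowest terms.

Isla's father's ABO genotype from I^A i × I^A i: 1/4 I^A I^A, 1/2 I^A i, 1/4 i i.
Crossing each possibility with the mother i i and summing P(type O): 1/4·0 + 1/2·1/2 + 1/4·1 = 1/2.

1/2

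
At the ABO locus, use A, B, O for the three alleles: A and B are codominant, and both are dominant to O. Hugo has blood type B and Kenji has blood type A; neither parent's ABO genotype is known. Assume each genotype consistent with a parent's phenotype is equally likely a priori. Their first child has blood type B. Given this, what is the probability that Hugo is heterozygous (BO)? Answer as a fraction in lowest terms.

1/3

Possible genotypes: Hugo ∈ {BB, BO}; Kenji ∈ {AA, AO}.
Weight each parental genotype pair by prior × P(type-B child):
  BB × AO: posterior weight 2/3.
  BO × AO: posterior weight 1/3.
Sum the posterior weight over pairs where Hugo is BO: 1/3.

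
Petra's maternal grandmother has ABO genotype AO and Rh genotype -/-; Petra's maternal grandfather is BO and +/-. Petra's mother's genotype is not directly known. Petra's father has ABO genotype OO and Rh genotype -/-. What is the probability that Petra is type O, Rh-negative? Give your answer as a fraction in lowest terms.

3/8

Petra's mother's ABO genotype from AO × BO: 1/4 AB, 1/4 AO, 1/4 BO, 1/4 OO.
Crossing each possibility with the father OO and summing P(type O): 1/4·0 + 1/4·1/2 + 1/4·1/2 + 1/4·1 = 1/2.
Similarly for Rh via the mother's Rh distribution: P(Rh-) = 3/4.
Independent loci: 1/2 × 3/4 = 3/8.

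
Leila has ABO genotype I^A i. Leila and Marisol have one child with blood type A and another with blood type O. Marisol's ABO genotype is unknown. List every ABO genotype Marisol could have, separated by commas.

For each candidate genotype of Marisol, check whether crossing it with I^A i can produce every observed child phenotype.
  I^A I^A → possible child types {A} ✗
  I^A I^B → possible child types {A, B, AB} ✗
  I^A i → possible child types {O, A} ✓
  I^B I^B → possible child types {B, AB} ✗
  I^B i → possible child types {O, A, B, AB} ✓
  i i → possible child types {O, A} ✓

I^A i, I^B i, i i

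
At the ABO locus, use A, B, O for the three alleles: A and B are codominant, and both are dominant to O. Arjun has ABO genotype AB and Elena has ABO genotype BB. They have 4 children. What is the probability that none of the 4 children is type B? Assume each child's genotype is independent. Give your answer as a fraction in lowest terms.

ABO cross AB × BB → 1/2 B, 1/2 AB.
So P(type B) = 1/2 per child.
P(not type B) = 1/2 for one child; (1/2)^4 = 1/16.

1/16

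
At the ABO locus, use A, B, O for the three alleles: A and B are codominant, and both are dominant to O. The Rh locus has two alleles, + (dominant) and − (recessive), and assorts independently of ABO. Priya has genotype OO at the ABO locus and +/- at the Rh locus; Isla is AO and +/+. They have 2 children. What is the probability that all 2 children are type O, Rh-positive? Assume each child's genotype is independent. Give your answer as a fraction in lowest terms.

ABO cross OO × AO → 1/2 O, 1/2 A.
Rh cross +/- × +/+ → 1 Rh+; so P(type O, Rh-positive) = 1/2 × 1 = 1/2 per child.
All 2 independent: (1/2)^2 = 1/4.

1/4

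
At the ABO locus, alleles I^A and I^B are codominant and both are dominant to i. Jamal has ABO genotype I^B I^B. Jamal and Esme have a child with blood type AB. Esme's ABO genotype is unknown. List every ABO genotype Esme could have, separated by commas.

I^A I^A, I^A I^B, I^A i

For each candidate genotype of Esme, check whether crossing it with I^B I^B can produce every observed child phenotype.
  I^A I^A → possible child types {AB} ✓
  I^A I^B → possible child types {B, AB} ✓
  I^A i → possible child types {B, AB} ✓
  I^B I^B → possible child types {B} ✗
  I^B i → possible child types {B} ✗
  i i → possible child types {B} ✗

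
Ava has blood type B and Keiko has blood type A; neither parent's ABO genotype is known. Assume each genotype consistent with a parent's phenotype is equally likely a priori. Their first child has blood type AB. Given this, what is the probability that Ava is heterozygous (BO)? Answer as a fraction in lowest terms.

Possible genotypes: Ava ∈ {BB, BO}; Keiko ∈ {AA, AO}.
Weight each parental genotype pair by prior × P(type-AB child):
  BB × AA: posterior weight 4/9.
  BB × AO: posterior weight 2/9.
  BO × AA: posterior weight 2/9.
  BO × AO: posterior weight 1/9.
Sum the posterior weight over pairs where Ava is BO: 1/3.

1/3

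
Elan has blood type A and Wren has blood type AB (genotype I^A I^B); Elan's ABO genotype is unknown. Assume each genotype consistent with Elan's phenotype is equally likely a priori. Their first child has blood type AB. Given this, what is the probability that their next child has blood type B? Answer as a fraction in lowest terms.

Possible genotypes: Elan ∈ {I^A I^A, I^A i}; Wren ∈ {I^A I^B}.
Weight each parental genotype pair by prior × P(type-AB child):
  I^A I^A × I^A I^B: posterior weight 2/3; P(next child type B) = 0.
  I^A i × I^A I^B: posterior weight 1/3; P(next child type B) = 1/4.
Weighted sum = 1/12.

1/12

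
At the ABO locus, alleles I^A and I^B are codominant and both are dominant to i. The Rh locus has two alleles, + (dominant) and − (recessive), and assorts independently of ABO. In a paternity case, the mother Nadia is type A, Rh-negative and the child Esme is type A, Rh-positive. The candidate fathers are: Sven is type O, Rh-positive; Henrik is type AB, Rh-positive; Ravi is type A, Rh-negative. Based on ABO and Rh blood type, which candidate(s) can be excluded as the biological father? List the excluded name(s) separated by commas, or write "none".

Ravi

A candidate is excluded only if no genotype consistent with his phenotype could produce a type A, Rh-positive child with a type A, Rh-negative mother.
Ravi (type A, Rh-): no genotype consistent with that phenotype can produce a type-A Rh+ child with a type-A mother.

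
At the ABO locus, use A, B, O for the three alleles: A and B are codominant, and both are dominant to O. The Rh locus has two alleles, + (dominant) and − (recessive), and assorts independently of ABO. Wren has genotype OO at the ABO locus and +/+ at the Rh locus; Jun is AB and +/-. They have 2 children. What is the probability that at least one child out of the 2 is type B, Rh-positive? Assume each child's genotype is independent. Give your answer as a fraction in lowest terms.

ABO cross OO × AB → 1/2 A, 1/2 B.
Rh cross +/+ × +/- → 1 Rh+; so P(type B, Rh-positive) = 1/2 × 1 = 1/2 per child.
P(none) = (1/2)^2 = 1/4; P(at least one) = 1 − 1/4 = 3/4.

3/4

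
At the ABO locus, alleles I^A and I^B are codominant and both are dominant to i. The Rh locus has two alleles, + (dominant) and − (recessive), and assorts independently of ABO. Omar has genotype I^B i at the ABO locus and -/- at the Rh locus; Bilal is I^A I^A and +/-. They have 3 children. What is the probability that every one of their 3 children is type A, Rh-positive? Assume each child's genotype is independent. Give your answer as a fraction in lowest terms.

ABO cross I^B i × I^A I^A → 1/2 A, 1/2 AB.
Rh cross -/- × +/- → 1/2 Rh+, 1/2 Rh-; so P(type A, Rh-positive) = 1/2 × 1/2 = 1/4 per child.
All 3 independent: (1/4)^3 = 1/64.

1/64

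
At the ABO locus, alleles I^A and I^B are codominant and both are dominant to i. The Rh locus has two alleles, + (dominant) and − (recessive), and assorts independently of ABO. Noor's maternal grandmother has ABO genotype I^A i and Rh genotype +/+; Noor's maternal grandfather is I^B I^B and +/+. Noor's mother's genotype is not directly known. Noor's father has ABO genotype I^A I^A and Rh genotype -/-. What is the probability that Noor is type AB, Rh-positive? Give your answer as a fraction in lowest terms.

Noor's mother's ABO genotype from I^A i × I^B I^B: 1/2 I^A I^B, 1/2 I^B i.
Crossing each possibility with the father I^A I^A and summing P(type AB): 1/2·1/2 + 1/2·1/2 = 1/2.
Similarly for Rh via the mother's Rh distribution: P(Rh+) = 1.
Independent loci: 1/2 × 1 = 1/2.

1/2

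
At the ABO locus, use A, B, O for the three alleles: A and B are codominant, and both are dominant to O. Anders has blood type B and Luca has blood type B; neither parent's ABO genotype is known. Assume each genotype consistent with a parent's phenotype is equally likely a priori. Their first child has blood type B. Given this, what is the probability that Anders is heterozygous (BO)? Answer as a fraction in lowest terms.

7/15

Possible genotypes: Anders ∈ {BB, BO}; Luca ∈ {BB, BO}.
Weight each parental genotype pair by prior × P(type-B child):
  BB × BB: posterior weight 4/15.
  BB × BO: posterior weight 4/15.
  BO × BB: posterior weight 4/15.
  BO × BO: posterior weight 1/5.
Sum the posterior weight over pairs where Anders is BO: 7/15.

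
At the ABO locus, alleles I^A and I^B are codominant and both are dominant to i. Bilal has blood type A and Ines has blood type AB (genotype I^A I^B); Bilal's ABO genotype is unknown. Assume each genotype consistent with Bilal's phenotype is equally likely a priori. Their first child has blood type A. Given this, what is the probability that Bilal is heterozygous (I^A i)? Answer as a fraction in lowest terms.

1/2

Possible genotypes: Bilal ∈ {I^A I^A, I^A i}; Ines ∈ {I^A I^B}.
Weight each parental genotype pair by prior × P(type-A child):
  I^A I^A × I^A I^B: posterior weight 1/2.
  I^A i × I^A I^B: posterior weight 1/2.
Sum the posterior weight over pairs where Bilal is I^A i: 1/2.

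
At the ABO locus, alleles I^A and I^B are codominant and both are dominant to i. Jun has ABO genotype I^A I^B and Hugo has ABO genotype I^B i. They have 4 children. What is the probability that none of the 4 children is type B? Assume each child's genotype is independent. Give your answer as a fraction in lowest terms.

1/16

ABO cross I^A I^B × I^B i → 1/4 A, 1/2 B, 1/4 AB.
So P(type B) = 1/2 per child.
P(not type B) = 1/2 for one child; (1/2)^4 = 1/16.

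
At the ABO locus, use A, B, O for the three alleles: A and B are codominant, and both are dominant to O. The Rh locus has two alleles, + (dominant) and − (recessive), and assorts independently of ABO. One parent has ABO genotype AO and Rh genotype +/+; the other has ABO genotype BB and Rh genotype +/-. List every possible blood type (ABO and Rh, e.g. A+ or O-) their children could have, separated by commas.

B+, AB+

Gametes from AO × BB give offspring ABO genotypes AB, BO, i.e. phenotypes B, AB.
Rh cross +/+ × +/- → phenotypes Rh+.
Combining independently: B+, AB+.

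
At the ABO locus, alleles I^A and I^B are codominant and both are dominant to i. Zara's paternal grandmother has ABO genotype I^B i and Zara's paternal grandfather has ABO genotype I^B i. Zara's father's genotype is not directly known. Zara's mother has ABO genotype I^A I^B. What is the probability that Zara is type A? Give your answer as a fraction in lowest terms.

1/4

Zara's father's ABO genotype from I^B i × I^B i: 1/4 I^B I^B, 1/2 I^B i, 1/4 i i.
Crossing each possibility with the mother I^A I^B and summing P(type A): 1/4·0 + 1/2·1/4 + 1/4·1/2 = 1/4.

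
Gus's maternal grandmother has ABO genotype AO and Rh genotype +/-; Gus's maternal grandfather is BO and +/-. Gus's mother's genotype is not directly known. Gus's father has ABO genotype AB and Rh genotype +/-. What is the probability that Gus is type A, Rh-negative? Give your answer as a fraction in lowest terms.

Gus's mother's ABO genotype from AO × BO: 1/4 AB, 1/4 AO, 1/4 BO, 1/4 OO.
Crossing each possibility with the father AB and summing P(type A): 1/4·1/4 + 1/4·1/2 + 1/4·1/4 + 1/4·1/2 = 3/8.
Similarly for Rh via the mother's Rh distribution: P(Rh-) = 1/4.
Independent loci: 3/8 × 1/4 = 3/32.

3/32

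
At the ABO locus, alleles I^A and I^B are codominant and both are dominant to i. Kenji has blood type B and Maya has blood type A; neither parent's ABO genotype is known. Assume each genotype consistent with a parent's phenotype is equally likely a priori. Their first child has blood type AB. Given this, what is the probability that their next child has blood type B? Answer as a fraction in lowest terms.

Possible genotypes: Kenji ∈ {I^B I^B, I^B i}; Maya ∈ {I^A I^A, I^A i}.
Weight each parental genotype pair by prior × P(type-AB child):
  I^B I^B × I^A I^A: posterior weight 4/9; P(next child type B) = 0.
  I^B I^B × I^A i: posterior weight 2/9; P(next child type B) = 1/2.
  I^B i × I^A I^A: posterior weight 2/9; P(next child type B) = 0.
  I^B i × I^A i: posterior weight 1/9; P(next child type B) = 1/4.
Weighted sum = 5/36.

5/36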